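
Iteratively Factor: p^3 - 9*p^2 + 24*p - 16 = (p - 4)*(p^2 - 5*p + 4) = (p - 4)*(p - 1)*(p - 4)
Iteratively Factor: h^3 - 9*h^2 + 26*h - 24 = (h - 2)*(h^2 - 7*h + 12) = (h - 4)*(h - 2)*(h - 3)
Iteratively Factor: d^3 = (d)*(d^2) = d^2*(d)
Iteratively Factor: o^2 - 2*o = (o - 2)*(o)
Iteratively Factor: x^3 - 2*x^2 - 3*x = (x - 3)*(x^2 + x) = x*(x - 3)*(x + 1)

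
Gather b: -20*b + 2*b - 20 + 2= -18*b - 18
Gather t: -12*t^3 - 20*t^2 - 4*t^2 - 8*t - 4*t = -12*t^3 - 24*t^2 - 12*t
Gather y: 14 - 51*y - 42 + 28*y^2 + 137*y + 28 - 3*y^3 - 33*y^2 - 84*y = -3*y^3 - 5*y^2 + 2*y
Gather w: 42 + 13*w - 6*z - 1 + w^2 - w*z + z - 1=w^2 + w*(13 - z) - 5*z + 40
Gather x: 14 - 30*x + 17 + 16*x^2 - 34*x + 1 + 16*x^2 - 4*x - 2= 32*x^2 - 68*x + 30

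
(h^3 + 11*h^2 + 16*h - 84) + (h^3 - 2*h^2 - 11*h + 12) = 2*h^3 + 9*h^2 + 5*h - 72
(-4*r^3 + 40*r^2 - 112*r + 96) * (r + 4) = -4*r^4 + 24*r^3 + 48*r^2 - 352*r + 384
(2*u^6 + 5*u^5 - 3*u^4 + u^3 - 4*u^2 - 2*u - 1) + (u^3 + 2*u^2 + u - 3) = 2*u^6 + 5*u^5 - 3*u^4 + 2*u^3 - 2*u^2 - u - 4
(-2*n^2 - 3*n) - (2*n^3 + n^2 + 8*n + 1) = -2*n^3 - 3*n^2 - 11*n - 1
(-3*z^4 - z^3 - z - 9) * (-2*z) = 6*z^5 + 2*z^4 + 2*z^2 + 18*z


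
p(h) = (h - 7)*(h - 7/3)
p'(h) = 2*h - 28/3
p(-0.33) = 19.52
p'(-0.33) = -9.99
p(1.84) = 2.55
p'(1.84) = -5.65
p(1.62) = 3.84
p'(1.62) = -6.09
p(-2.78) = 50.01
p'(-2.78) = -14.89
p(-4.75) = 83.23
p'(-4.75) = -18.83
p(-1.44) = 31.85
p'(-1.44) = -12.21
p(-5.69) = 101.82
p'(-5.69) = -20.71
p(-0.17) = 17.95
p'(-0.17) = -9.67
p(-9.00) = 181.33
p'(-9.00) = -27.33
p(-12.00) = 272.33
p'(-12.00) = -33.33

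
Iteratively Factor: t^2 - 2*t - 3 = (t + 1)*(t - 3)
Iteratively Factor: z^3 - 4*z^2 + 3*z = (z - 1)*(z^2 - 3*z) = (z - 3)*(z - 1)*(z)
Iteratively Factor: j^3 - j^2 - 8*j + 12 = (j + 3)*(j^2 - 4*j + 4) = (j - 2)*(j + 3)*(j - 2)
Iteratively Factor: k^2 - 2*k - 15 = (k - 5)*(k + 3)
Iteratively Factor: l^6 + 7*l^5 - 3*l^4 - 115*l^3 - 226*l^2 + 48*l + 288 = (l + 3)*(l^5 + 4*l^4 - 15*l^3 - 70*l^2 - 16*l + 96) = (l + 3)*(l + 4)*(l^4 - 15*l^2 - 10*l + 24) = (l + 2)*(l + 3)*(l + 4)*(l^3 - 2*l^2 - 11*l + 12) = (l - 1)*(l + 2)*(l + 3)*(l + 4)*(l^2 - l - 12) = (l - 1)*(l + 2)*(l + 3)^2*(l + 4)*(l - 4)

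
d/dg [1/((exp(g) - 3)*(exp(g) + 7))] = 2*(-exp(g) - 2)*exp(g)/(exp(4*g) + 8*exp(3*g) - 26*exp(2*g) - 168*exp(g) + 441)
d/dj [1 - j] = -1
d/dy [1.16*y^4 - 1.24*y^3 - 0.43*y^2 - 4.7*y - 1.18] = 4.64*y^3 - 3.72*y^2 - 0.86*y - 4.7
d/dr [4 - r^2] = -2*r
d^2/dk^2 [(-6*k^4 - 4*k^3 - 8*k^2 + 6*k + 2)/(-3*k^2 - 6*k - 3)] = 4*(3*k^4 + 12*k^3 + 18*k^2 - 5*k + 7)/(3*(k^4 + 4*k^3 + 6*k^2 + 4*k + 1))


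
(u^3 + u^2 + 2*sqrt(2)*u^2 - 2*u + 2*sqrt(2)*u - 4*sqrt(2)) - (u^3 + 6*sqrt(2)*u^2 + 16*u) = -4*sqrt(2)*u^2 + u^2 - 18*u + 2*sqrt(2)*u - 4*sqrt(2)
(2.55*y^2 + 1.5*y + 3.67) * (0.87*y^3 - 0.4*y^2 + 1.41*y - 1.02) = 2.2185*y^5 + 0.285*y^4 + 6.1884*y^3 - 1.954*y^2 + 3.6447*y - 3.7434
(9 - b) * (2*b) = -2*b^2 + 18*b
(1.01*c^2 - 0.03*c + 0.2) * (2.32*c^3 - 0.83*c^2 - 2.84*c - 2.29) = 2.3432*c^5 - 0.9079*c^4 - 2.3795*c^3 - 2.3937*c^2 - 0.4993*c - 0.458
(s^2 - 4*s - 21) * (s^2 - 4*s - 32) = s^4 - 8*s^3 - 37*s^2 + 212*s + 672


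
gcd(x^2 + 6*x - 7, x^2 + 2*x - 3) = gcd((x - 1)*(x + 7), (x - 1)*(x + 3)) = x - 1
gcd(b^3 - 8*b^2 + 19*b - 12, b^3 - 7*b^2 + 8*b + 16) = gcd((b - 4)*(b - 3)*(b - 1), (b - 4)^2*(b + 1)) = b - 4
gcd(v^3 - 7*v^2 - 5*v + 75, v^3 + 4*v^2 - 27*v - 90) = v^2 - 2*v - 15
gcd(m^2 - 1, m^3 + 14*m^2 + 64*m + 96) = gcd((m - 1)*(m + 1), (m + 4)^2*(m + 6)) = 1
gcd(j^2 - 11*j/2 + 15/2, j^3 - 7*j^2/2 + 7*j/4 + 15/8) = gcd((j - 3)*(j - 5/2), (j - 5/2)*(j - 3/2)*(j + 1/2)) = j - 5/2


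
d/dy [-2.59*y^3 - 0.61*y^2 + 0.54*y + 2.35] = -7.77*y^2 - 1.22*y + 0.54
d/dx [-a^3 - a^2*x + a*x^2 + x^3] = -a^2 + 2*a*x + 3*x^2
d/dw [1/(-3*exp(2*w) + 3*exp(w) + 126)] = (2*exp(w) - 1)*exp(w)/(3*(-exp(2*w) + exp(w) + 42)^2)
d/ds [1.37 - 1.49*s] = -1.49000000000000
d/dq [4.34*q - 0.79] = 4.34000000000000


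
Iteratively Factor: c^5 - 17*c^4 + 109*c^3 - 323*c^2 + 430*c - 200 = (c - 5)*(c^4 - 12*c^3 + 49*c^2 - 78*c + 40) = (c - 5)*(c - 2)*(c^3 - 10*c^2 + 29*c - 20) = (c - 5)*(c - 4)*(c - 2)*(c^2 - 6*c + 5) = (c - 5)*(c - 4)*(c - 2)*(c - 1)*(c - 5)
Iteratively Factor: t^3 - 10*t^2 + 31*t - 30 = (t - 5)*(t^2 - 5*t + 6) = (t - 5)*(t - 2)*(t - 3)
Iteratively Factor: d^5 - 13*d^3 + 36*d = (d)*(d^4 - 13*d^2 + 36) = d*(d - 3)*(d^3 + 3*d^2 - 4*d - 12) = d*(d - 3)*(d - 2)*(d^2 + 5*d + 6) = d*(d - 3)*(d - 2)*(d + 3)*(d + 2)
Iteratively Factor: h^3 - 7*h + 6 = (h - 1)*(h^2 + h - 6) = (h - 2)*(h - 1)*(h + 3)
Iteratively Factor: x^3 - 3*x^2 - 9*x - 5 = (x - 5)*(x^2 + 2*x + 1) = (x - 5)*(x + 1)*(x + 1)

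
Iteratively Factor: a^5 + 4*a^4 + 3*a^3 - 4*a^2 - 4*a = (a)*(a^4 + 4*a^3 + 3*a^2 - 4*a - 4) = a*(a + 1)*(a^3 + 3*a^2 - 4) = a*(a + 1)*(a + 2)*(a^2 + a - 2) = a*(a - 1)*(a + 1)*(a + 2)*(a + 2)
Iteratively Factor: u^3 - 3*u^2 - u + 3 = (u - 3)*(u^2 - 1) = (u - 3)*(u - 1)*(u + 1)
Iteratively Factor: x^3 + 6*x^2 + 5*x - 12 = (x + 3)*(x^2 + 3*x - 4) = (x - 1)*(x + 3)*(x + 4)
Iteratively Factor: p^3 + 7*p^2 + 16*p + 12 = (p + 2)*(p^2 + 5*p + 6) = (p + 2)^2*(p + 3)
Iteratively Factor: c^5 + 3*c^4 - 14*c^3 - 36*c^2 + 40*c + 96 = (c + 2)*(c^4 + c^3 - 16*c^2 - 4*c + 48) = (c - 3)*(c + 2)*(c^3 + 4*c^2 - 4*c - 16) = (c - 3)*(c + 2)^2*(c^2 + 2*c - 8) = (c - 3)*(c - 2)*(c + 2)^2*(c + 4)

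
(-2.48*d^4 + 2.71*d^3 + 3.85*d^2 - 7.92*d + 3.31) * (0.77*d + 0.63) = -1.9096*d^5 + 0.5243*d^4 + 4.6718*d^3 - 3.6729*d^2 - 2.4409*d + 2.0853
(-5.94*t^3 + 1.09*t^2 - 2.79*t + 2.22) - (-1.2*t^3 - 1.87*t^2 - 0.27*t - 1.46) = -4.74*t^3 + 2.96*t^2 - 2.52*t + 3.68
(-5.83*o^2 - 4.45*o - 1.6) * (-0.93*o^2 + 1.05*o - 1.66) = 5.4219*o^4 - 1.983*o^3 + 6.4933*o^2 + 5.707*o + 2.656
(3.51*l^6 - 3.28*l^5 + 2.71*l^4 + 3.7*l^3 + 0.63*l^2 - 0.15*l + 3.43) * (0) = 0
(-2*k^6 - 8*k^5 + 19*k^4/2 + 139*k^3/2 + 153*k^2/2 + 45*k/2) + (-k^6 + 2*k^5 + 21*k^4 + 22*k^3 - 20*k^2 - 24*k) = -3*k^6 - 6*k^5 + 61*k^4/2 + 183*k^3/2 + 113*k^2/2 - 3*k/2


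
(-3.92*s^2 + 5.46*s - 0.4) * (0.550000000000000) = -2.156*s^2 + 3.003*s - 0.22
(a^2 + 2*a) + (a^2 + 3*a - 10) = 2*a^2 + 5*a - 10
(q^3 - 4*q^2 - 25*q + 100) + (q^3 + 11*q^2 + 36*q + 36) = 2*q^3 + 7*q^2 + 11*q + 136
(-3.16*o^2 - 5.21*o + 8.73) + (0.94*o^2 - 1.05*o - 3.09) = -2.22*o^2 - 6.26*o + 5.64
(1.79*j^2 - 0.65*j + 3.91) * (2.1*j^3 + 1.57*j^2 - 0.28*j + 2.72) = 3.759*j^5 + 1.4453*j^4 + 6.6893*j^3 + 11.1895*j^2 - 2.8628*j + 10.6352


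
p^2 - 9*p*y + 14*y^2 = (p - 7*y)*(p - 2*y)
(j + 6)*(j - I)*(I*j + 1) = I*j^3 + 2*j^2 + 6*I*j^2 + 12*j - I*j - 6*I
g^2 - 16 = (g - 4)*(g + 4)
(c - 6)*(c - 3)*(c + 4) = c^3 - 5*c^2 - 18*c + 72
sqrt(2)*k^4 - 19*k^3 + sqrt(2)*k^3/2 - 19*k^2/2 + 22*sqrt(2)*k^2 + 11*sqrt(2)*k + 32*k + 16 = (k - 8*sqrt(2))*(k - 2*sqrt(2))*(k + sqrt(2)/2)*(sqrt(2)*k + sqrt(2)/2)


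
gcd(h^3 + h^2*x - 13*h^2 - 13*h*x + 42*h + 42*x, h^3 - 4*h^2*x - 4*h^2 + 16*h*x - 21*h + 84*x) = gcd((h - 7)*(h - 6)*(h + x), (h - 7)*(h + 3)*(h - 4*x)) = h - 7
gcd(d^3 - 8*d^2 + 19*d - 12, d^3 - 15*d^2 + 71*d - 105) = d - 3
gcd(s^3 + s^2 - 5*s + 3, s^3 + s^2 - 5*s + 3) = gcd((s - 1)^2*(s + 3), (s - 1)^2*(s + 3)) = s^3 + s^2 - 5*s + 3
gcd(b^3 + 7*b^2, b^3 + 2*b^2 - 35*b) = b^2 + 7*b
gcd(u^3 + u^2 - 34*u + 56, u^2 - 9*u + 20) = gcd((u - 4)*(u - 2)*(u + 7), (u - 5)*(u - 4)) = u - 4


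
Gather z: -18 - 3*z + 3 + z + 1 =-2*z - 14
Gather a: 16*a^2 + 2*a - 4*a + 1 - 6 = 16*a^2 - 2*a - 5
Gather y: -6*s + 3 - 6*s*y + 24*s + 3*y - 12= 18*s + y*(3 - 6*s) - 9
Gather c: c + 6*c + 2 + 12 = 7*c + 14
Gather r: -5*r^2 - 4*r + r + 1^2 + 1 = -5*r^2 - 3*r + 2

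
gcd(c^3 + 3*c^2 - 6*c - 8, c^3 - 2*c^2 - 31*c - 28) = c^2 + 5*c + 4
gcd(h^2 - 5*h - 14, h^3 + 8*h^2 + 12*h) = h + 2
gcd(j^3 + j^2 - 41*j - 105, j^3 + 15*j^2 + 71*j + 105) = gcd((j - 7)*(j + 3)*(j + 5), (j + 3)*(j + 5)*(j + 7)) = j^2 + 8*j + 15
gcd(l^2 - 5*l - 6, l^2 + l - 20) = 1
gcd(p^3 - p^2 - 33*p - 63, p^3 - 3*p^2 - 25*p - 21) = p^2 - 4*p - 21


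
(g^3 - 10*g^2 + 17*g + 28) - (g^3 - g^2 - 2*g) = -9*g^2 + 19*g + 28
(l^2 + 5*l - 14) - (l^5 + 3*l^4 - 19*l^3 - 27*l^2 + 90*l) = -l^5 - 3*l^4 + 19*l^3 + 28*l^2 - 85*l - 14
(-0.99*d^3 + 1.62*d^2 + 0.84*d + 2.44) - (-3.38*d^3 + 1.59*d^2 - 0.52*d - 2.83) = 2.39*d^3 + 0.03*d^2 + 1.36*d + 5.27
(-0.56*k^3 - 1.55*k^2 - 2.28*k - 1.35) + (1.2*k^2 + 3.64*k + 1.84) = -0.56*k^3 - 0.35*k^2 + 1.36*k + 0.49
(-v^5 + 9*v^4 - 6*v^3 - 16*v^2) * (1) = -v^5 + 9*v^4 - 6*v^3 - 16*v^2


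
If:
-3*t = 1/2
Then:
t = -1/6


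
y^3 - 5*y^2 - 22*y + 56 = (y - 7)*(y - 2)*(y + 4)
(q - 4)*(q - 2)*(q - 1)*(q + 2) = q^4 - 5*q^3 + 20*q - 16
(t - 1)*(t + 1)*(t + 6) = t^3 + 6*t^2 - t - 6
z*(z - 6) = z^2 - 6*z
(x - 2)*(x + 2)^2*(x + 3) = x^4 + 5*x^3 + 2*x^2 - 20*x - 24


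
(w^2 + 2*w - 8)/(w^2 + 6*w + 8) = (w - 2)/(w + 2)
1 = 1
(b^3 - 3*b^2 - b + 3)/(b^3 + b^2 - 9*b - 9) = (b - 1)/(b + 3)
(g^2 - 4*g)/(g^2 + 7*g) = (g - 4)/(g + 7)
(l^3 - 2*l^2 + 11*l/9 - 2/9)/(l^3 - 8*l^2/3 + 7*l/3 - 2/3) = (l - 1/3)/(l - 1)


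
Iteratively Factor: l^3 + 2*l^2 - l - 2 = (l - 1)*(l^2 + 3*l + 2) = (l - 1)*(l + 1)*(l + 2)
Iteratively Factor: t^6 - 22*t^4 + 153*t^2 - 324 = (t - 3)*(t^5 + 3*t^4 - 13*t^3 - 39*t^2 + 36*t + 108) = (t - 3)*(t + 2)*(t^4 + t^3 - 15*t^2 - 9*t + 54) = (t - 3)*(t + 2)*(t + 3)*(t^3 - 2*t^2 - 9*t + 18) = (t - 3)*(t + 2)*(t + 3)^2*(t^2 - 5*t + 6) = (t - 3)^2*(t + 2)*(t + 3)^2*(t - 2)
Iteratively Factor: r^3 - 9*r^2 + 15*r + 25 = (r - 5)*(r^2 - 4*r - 5) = (r - 5)^2*(r + 1)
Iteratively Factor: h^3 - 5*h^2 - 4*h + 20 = (h - 2)*(h^2 - 3*h - 10) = (h - 5)*(h - 2)*(h + 2)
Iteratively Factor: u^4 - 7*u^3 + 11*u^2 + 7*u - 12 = (u - 3)*(u^3 - 4*u^2 - u + 4) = (u - 3)*(u - 1)*(u^2 - 3*u - 4) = (u - 4)*(u - 3)*(u - 1)*(u + 1)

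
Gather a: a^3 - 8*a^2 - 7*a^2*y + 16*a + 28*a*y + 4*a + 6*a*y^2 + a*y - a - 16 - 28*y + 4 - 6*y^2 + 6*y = a^3 + a^2*(-7*y - 8) + a*(6*y^2 + 29*y + 19) - 6*y^2 - 22*y - 12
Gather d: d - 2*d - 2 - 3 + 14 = 9 - d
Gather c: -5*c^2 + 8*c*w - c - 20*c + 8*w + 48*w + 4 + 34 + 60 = -5*c^2 + c*(8*w - 21) + 56*w + 98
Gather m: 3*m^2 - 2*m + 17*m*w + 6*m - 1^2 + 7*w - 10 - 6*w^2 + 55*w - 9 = 3*m^2 + m*(17*w + 4) - 6*w^2 + 62*w - 20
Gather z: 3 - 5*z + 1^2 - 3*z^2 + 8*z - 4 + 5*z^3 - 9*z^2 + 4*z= 5*z^3 - 12*z^2 + 7*z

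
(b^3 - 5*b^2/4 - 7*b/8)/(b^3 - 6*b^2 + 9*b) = (8*b^2 - 10*b - 7)/(8*(b^2 - 6*b + 9))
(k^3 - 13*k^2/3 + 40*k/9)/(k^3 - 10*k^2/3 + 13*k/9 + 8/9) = k*(3*k - 5)/(3*k^2 - 2*k - 1)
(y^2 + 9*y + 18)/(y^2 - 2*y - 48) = (y + 3)/(y - 8)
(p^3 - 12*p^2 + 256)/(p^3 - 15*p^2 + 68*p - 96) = (p^2 - 4*p - 32)/(p^2 - 7*p + 12)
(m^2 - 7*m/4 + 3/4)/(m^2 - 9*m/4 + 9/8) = 2*(m - 1)/(2*m - 3)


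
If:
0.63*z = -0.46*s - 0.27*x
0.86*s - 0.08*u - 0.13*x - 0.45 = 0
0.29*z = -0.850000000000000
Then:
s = 4.01424287856072 - 0.58695652173913*x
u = 37.5281109445277 - 7.93478260869565*x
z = -2.93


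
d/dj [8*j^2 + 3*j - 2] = 16*j + 3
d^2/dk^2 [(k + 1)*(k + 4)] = 2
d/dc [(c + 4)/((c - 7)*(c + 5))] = (-c^2 - 8*c - 27)/(c^4 - 4*c^3 - 66*c^2 + 140*c + 1225)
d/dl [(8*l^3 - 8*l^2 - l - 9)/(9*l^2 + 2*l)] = (72*l^4 + 32*l^3 - 7*l^2 + 162*l + 18)/(l^2*(81*l^2 + 36*l + 4))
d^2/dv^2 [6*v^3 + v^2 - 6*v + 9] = 36*v + 2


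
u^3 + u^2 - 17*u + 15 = (u - 3)*(u - 1)*(u + 5)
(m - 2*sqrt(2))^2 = m^2 - 4*sqrt(2)*m + 8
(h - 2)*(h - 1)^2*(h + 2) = h^4 - 2*h^3 - 3*h^2 + 8*h - 4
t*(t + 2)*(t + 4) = t^3 + 6*t^2 + 8*t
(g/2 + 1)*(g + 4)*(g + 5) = g^3/2 + 11*g^2/2 + 19*g + 20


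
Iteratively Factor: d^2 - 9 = (d - 3)*(d + 3)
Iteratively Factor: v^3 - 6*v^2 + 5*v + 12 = (v + 1)*(v^2 - 7*v + 12) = (v - 3)*(v + 1)*(v - 4)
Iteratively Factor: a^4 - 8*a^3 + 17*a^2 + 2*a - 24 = (a - 4)*(a^3 - 4*a^2 + a + 6) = (a - 4)*(a + 1)*(a^2 - 5*a + 6) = (a - 4)*(a - 2)*(a + 1)*(a - 3)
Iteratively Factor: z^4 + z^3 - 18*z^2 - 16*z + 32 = (z - 1)*(z^3 + 2*z^2 - 16*z - 32) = (z - 4)*(z - 1)*(z^2 + 6*z + 8) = (z - 4)*(z - 1)*(z + 2)*(z + 4)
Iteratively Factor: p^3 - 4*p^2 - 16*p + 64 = (p - 4)*(p^2 - 16) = (p - 4)*(p + 4)*(p - 4)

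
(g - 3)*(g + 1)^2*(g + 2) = g^4 + g^3 - 7*g^2 - 13*g - 6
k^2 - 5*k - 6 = (k - 6)*(k + 1)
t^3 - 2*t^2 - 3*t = t*(t - 3)*(t + 1)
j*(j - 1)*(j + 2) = j^3 + j^2 - 2*j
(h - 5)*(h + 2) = h^2 - 3*h - 10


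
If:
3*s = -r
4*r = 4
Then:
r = 1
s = -1/3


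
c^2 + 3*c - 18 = (c - 3)*(c + 6)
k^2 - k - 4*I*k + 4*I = (k - 1)*(k - 4*I)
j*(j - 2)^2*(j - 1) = j^4 - 5*j^3 + 8*j^2 - 4*j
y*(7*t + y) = 7*t*y + y^2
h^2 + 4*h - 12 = (h - 2)*(h + 6)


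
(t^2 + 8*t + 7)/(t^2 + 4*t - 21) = (t + 1)/(t - 3)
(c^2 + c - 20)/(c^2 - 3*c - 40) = (c - 4)/(c - 8)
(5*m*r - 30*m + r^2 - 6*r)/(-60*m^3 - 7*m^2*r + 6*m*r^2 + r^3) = (r - 6)/(-12*m^2 + m*r + r^2)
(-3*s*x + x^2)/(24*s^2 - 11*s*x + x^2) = x/(-8*s + x)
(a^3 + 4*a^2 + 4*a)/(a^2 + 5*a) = (a^2 + 4*a + 4)/(a + 5)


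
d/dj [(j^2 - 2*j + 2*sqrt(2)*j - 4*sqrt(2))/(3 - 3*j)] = (-j^2 + 2*j - 2*sqrt(2) - 2)/(3*(j^2 - 2*j + 1))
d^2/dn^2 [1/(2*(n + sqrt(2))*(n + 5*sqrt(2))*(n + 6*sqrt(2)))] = 2*(3*n^4 + 48*sqrt(2)*n^3 + 555*n^2 + 1386*sqrt(2)*n + 2642)/(n^9 + 36*sqrt(2)*n^8 + 1110*n^7 + 9540*sqrt(2)*n^6 + 99660*n^5 + 323424*sqrt(2)*n^4 + 1281448*n^3 + 1469520*sqrt(2)*n^2 + 1771200*n + 432000*sqrt(2))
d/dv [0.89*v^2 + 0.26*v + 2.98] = 1.78*v + 0.26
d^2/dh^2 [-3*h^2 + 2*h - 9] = -6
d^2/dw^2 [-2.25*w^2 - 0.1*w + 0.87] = -4.50000000000000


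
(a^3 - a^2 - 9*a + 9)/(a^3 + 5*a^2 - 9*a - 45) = (a - 1)/(a + 5)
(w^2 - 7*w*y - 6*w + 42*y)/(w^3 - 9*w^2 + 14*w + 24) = (w - 7*y)/(w^2 - 3*w - 4)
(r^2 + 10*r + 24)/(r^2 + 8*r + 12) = (r + 4)/(r + 2)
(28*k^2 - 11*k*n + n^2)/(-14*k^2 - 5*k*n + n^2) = (-4*k + n)/(2*k + n)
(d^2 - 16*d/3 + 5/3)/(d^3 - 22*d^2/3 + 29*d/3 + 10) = (3*d - 1)/(3*d^2 - 7*d - 6)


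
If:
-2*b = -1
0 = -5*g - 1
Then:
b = 1/2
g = -1/5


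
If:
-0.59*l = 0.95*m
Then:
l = -1.61016949152542*m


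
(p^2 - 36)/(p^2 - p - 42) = (p - 6)/(p - 7)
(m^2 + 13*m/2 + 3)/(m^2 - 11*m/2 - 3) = (m + 6)/(m - 6)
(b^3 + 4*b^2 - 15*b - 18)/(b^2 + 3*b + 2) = (b^2 + 3*b - 18)/(b + 2)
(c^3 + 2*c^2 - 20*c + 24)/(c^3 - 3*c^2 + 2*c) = (c^2 + 4*c - 12)/(c*(c - 1))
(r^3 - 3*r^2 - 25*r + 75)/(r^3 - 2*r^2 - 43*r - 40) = (r^2 - 8*r + 15)/(r^2 - 7*r - 8)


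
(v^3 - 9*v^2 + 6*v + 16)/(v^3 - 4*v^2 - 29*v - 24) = (v - 2)/(v + 3)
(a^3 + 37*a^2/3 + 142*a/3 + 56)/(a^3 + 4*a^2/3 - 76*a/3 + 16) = (3*a^2 + 19*a + 28)/(3*a^2 - 14*a + 8)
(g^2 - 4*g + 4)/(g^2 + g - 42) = (g^2 - 4*g + 4)/(g^2 + g - 42)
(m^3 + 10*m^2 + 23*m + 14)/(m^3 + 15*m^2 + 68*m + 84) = (m + 1)/(m + 6)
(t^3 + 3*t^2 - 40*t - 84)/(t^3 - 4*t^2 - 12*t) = (t + 7)/t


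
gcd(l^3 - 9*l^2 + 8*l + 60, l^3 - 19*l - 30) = l^2 - 3*l - 10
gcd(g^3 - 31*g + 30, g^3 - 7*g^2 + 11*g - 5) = g^2 - 6*g + 5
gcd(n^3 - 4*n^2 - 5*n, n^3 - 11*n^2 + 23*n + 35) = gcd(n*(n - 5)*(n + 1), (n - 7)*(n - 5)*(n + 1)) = n^2 - 4*n - 5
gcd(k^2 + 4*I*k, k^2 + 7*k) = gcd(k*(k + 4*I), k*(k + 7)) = k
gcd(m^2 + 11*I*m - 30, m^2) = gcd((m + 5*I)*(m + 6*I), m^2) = 1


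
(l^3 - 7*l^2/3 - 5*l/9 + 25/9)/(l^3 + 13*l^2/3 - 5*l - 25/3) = (l - 5/3)/(l + 5)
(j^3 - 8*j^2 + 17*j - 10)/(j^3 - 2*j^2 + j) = (j^2 - 7*j + 10)/(j*(j - 1))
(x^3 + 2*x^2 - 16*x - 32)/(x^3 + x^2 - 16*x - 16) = (x + 2)/(x + 1)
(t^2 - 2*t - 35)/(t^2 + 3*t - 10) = (t - 7)/(t - 2)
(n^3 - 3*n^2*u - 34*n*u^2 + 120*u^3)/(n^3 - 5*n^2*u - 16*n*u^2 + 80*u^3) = (n + 6*u)/(n + 4*u)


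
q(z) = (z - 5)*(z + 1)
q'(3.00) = 2.00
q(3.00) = -8.00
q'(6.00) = 8.00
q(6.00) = 7.00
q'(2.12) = 0.24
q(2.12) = -8.99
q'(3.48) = 2.96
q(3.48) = -6.81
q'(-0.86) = -5.72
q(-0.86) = -0.82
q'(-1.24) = -6.48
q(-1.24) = 1.50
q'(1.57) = -0.86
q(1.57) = -8.82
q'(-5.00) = -14.00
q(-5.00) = 40.00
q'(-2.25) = -8.50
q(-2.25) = 9.06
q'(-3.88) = -11.76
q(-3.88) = 25.57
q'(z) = 2*z - 4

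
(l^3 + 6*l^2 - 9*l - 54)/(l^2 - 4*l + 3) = (l^2 + 9*l + 18)/(l - 1)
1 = 1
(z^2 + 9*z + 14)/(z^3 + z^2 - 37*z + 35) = (z + 2)/(z^2 - 6*z + 5)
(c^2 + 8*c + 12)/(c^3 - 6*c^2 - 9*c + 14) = (c + 6)/(c^2 - 8*c + 7)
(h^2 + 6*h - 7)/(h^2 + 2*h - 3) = (h + 7)/(h + 3)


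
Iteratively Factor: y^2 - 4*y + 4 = (y - 2)*(y - 2)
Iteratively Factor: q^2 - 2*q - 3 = (q + 1)*(q - 3)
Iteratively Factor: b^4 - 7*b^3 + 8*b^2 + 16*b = (b + 1)*(b^3 - 8*b^2 + 16*b) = (b - 4)*(b + 1)*(b^2 - 4*b) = (b - 4)^2*(b + 1)*(b)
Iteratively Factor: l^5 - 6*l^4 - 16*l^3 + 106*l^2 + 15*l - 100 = (l - 1)*(l^4 - 5*l^3 - 21*l^2 + 85*l + 100) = (l - 5)*(l - 1)*(l^3 - 21*l - 20) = (l - 5)*(l - 1)*(l + 1)*(l^2 - l - 20) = (l - 5)*(l - 1)*(l + 1)*(l + 4)*(l - 5)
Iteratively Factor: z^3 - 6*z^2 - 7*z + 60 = (z - 4)*(z^2 - 2*z - 15) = (z - 4)*(z + 3)*(z - 5)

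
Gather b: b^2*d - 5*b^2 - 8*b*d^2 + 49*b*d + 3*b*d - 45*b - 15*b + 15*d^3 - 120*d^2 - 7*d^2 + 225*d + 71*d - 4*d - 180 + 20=b^2*(d - 5) + b*(-8*d^2 + 52*d - 60) + 15*d^3 - 127*d^2 + 292*d - 160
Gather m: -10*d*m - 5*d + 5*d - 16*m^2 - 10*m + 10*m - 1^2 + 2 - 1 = -10*d*m - 16*m^2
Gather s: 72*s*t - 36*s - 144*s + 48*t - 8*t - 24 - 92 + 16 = s*(72*t - 180) + 40*t - 100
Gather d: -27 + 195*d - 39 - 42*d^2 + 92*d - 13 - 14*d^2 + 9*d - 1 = -56*d^2 + 296*d - 80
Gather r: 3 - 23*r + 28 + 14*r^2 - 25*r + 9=14*r^2 - 48*r + 40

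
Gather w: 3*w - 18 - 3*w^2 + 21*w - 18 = -3*w^2 + 24*w - 36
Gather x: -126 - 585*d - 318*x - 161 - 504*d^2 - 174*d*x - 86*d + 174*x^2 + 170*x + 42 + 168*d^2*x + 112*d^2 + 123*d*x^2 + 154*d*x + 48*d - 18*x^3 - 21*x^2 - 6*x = -392*d^2 - 623*d - 18*x^3 + x^2*(123*d + 153) + x*(168*d^2 - 20*d - 154) - 245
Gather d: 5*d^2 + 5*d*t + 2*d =5*d^2 + d*(5*t + 2)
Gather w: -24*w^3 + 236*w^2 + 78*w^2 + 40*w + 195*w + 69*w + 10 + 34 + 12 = -24*w^3 + 314*w^2 + 304*w + 56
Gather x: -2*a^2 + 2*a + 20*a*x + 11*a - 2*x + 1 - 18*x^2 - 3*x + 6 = -2*a^2 + 13*a - 18*x^2 + x*(20*a - 5) + 7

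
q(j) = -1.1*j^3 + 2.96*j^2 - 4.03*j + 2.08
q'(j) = -3.3*j^2 + 5.92*j - 4.03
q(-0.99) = 10.04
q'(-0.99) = -13.13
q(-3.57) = 104.24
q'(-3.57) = -67.22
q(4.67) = -64.22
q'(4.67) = -48.35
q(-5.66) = 319.17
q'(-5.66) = -143.25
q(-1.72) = 23.37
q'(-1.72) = -23.98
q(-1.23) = 13.56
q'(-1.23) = -16.30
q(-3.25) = 84.20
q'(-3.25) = -58.13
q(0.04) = 1.92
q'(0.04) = -3.80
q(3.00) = -13.07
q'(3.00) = -15.97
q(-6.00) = 370.42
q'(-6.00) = -158.35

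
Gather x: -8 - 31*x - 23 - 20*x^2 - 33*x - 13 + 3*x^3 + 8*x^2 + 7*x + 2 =3*x^3 - 12*x^2 - 57*x - 42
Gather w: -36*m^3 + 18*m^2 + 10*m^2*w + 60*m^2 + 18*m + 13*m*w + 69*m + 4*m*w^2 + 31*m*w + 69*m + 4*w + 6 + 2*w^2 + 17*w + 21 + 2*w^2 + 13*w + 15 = -36*m^3 + 78*m^2 + 156*m + w^2*(4*m + 4) + w*(10*m^2 + 44*m + 34) + 42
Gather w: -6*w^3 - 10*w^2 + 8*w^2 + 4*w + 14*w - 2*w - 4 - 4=-6*w^3 - 2*w^2 + 16*w - 8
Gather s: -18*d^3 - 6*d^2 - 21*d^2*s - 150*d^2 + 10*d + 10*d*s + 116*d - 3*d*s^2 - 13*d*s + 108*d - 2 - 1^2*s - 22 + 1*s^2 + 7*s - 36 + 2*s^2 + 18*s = -18*d^3 - 156*d^2 + 234*d + s^2*(3 - 3*d) + s*(-21*d^2 - 3*d + 24) - 60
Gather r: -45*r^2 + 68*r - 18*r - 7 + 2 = -45*r^2 + 50*r - 5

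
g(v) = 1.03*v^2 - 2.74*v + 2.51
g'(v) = 2.06*v - 2.74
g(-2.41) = 15.10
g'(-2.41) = -7.70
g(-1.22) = 7.39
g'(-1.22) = -5.25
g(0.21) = 1.98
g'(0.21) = -2.31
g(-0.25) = 3.26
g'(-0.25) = -3.26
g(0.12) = 2.20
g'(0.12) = -2.49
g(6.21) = 25.22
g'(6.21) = 10.05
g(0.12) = 2.20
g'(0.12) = -2.49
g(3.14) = 4.06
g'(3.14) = 3.73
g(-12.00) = 183.71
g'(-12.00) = -27.46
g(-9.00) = 110.60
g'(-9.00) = -21.28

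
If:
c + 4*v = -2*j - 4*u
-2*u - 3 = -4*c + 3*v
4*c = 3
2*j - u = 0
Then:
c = 3/4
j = -9/56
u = -9/28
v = 3/14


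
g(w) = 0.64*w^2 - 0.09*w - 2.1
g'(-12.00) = -15.45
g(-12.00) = 91.14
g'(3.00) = 3.75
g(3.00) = 3.39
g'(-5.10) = -6.62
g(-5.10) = 15.01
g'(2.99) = 3.74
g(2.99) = 3.35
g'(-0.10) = -0.22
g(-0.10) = -2.08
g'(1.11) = 1.33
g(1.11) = -1.41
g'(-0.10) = -0.22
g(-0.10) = -2.08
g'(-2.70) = -3.55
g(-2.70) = 2.81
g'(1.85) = 2.28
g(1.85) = -0.08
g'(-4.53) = -5.89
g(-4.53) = 11.44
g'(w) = 1.28*w - 0.09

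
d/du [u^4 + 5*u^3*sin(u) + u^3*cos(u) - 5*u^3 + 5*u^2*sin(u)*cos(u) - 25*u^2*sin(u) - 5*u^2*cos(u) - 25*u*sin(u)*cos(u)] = -u^3*sin(u) + 5*u^3*cos(u) + 4*u^3 + 20*u^2*sin(u) - 22*u^2*cos(u) + 5*u^2*cos(2*u) - 15*u^2 - 50*u*sin(u) + 5*u*sin(2*u) - 10*u*cos(u) - 25*u*cos(2*u) - 25*sin(2*u)/2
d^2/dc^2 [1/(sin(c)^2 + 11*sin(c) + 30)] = (-4*sin(c)^4 - 33*sin(c)^3 + 5*sin(c)^2 + 396*sin(c) + 182)/(sin(c)^2 + 11*sin(c) + 30)^3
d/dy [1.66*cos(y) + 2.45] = -1.66*sin(y)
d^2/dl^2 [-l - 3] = 0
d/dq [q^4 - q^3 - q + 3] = 4*q^3 - 3*q^2 - 1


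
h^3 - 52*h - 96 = (h - 8)*(h + 2)*(h + 6)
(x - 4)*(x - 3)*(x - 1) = x^3 - 8*x^2 + 19*x - 12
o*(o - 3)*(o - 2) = o^3 - 5*o^2 + 6*o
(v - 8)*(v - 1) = v^2 - 9*v + 8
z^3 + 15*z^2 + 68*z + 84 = (z + 2)*(z + 6)*(z + 7)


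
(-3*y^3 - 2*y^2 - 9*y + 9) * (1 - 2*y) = 6*y^4 + y^3 + 16*y^2 - 27*y + 9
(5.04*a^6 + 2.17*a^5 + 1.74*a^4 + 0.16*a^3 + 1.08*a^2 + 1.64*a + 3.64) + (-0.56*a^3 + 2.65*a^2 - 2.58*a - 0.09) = 5.04*a^6 + 2.17*a^5 + 1.74*a^4 - 0.4*a^3 + 3.73*a^2 - 0.94*a + 3.55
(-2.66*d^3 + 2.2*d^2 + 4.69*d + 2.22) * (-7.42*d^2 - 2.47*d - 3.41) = 19.7372*d^5 - 9.7538*d^4 - 31.1632*d^3 - 35.5587*d^2 - 21.4763*d - 7.5702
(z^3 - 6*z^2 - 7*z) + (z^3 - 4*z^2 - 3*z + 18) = 2*z^3 - 10*z^2 - 10*z + 18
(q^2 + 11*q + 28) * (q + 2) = q^3 + 13*q^2 + 50*q + 56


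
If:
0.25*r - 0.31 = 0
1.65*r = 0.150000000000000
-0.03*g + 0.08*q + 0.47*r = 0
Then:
No Solution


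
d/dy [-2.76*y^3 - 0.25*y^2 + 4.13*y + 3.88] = -8.28*y^2 - 0.5*y + 4.13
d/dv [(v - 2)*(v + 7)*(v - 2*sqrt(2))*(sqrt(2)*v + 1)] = 4*sqrt(2)*v^3 - 9*v^2 + 15*sqrt(2)*v^2 - 32*sqrt(2)*v - 30*v - 10*sqrt(2) + 42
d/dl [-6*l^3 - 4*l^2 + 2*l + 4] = -18*l^2 - 8*l + 2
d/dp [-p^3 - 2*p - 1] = -3*p^2 - 2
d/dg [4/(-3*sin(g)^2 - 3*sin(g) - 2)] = 12*(2*sin(g) + 1)*cos(g)/(3*sin(g)^2 + 3*sin(g) + 2)^2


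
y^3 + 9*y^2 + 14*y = y*(y + 2)*(y + 7)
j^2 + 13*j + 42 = (j + 6)*(j + 7)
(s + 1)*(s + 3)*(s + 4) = s^3 + 8*s^2 + 19*s + 12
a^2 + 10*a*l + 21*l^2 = (a + 3*l)*(a + 7*l)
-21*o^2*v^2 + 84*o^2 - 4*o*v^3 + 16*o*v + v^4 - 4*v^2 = (-7*o + v)*(3*o + v)*(v - 2)*(v + 2)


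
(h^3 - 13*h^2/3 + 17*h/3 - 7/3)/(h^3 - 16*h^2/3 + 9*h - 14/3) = (h - 1)/(h - 2)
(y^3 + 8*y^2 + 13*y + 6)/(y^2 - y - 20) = (y^3 + 8*y^2 + 13*y + 6)/(y^2 - y - 20)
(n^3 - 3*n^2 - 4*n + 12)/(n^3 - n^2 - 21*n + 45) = (n^2 - 4)/(n^2 + 2*n - 15)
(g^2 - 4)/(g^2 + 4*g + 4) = (g - 2)/(g + 2)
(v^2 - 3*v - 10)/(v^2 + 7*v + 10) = (v - 5)/(v + 5)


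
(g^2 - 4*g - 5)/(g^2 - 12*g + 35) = (g + 1)/(g - 7)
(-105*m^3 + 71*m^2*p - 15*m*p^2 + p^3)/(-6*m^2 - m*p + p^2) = (35*m^2 - 12*m*p + p^2)/(2*m + p)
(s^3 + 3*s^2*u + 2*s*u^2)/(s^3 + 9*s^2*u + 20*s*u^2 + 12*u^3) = s/(s + 6*u)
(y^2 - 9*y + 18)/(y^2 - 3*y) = (y - 6)/y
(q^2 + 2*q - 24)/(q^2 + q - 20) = (q + 6)/(q + 5)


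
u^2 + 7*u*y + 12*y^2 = (u + 3*y)*(u + 4*y)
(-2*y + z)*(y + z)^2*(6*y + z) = -12*y^4 - 20*y^3*z - 3*y^2*z^2 + 6*y*z^3 + z^4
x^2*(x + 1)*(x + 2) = x^4 + 3*x^3 + 2*x^2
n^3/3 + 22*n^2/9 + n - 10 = (n/3 + 1)*(n - 5/3)*(n + 6)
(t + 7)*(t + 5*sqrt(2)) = t^2 + 7*t + 5*sqrt(2)*t + 35*sqrt(2)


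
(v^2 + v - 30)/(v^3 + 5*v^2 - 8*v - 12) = (v - 5)/(v^2 - v - 2)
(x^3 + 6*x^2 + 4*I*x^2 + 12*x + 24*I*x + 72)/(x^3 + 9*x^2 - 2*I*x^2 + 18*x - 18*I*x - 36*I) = (x + 6*I)/(x + 3)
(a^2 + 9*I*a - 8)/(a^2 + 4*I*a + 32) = (a + I)/(a - 4*I)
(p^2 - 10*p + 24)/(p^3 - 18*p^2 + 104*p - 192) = 1/(p - 8)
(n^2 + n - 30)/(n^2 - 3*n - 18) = (-n^2 - n + 30)/(-n^2 + 3*n + 18)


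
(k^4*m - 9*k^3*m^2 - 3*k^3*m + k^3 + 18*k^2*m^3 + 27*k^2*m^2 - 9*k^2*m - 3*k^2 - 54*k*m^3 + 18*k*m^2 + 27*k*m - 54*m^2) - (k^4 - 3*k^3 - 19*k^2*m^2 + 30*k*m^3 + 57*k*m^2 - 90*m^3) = k^4*m - k^4 - 9*k^3*m^2 - 3*k^3*m + 4*k^3 + 18*k^2*m^3 + 46*k^2*m^2 - 9*k^2*m - 3*k^2 - 84*k*m^3 - 39*k*m^2 + 27*k*m + 90*m^3 - 54*m^2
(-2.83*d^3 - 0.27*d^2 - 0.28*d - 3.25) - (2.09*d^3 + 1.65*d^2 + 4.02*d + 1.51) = -4.92*d^3 - 1.92*d^2 - 4.3*d - 4.76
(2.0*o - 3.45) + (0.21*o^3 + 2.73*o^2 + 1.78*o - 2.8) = 0.21*o^3 + 2.73*o^2 + 3.78*o - 6.25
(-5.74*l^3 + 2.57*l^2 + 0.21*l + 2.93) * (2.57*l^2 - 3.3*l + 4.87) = -14.7518*l^5 + 25.5469*l^4 - 35.8951*l^3 + 19.353*l^2 - 8.6463*l + 14.2691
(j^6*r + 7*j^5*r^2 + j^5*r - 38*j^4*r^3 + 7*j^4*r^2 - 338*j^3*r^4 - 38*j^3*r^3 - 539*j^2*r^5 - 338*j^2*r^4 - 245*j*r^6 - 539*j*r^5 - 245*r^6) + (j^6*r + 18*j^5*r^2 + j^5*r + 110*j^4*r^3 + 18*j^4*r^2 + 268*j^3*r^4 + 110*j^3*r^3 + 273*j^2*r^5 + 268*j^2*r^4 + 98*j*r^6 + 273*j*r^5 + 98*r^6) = 2*j^6*r + 25*j^5*r^2 + 2*j^5*r + 72*j^4*r^3 + 25*j^4*r^2 - 70*j^3*r^4 + 72*j^3*r^3 - 266*j^2*r^5 - 70*j^2*r^4 - 147*j*r^6 - 266*j*r^5 - 147*r^6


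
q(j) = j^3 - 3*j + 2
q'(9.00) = 240.00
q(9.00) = 704.00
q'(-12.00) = 429.00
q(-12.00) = -1690.00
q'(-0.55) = -2.09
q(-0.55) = 3.48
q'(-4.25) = 51.19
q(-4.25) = -62.02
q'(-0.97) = -0.18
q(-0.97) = 4.00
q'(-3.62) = 36.31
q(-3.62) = -34.58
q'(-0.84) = -0.88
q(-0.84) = 3.93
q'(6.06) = 107.17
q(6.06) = 206.37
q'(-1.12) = 0.76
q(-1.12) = 3.96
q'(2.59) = 17.12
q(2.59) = 11.60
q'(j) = 3*j^2 - 3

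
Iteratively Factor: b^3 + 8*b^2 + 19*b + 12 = (b + 1)*(b^2 + 7*b + 12) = (b + 1)*(b + 4)*(b + 3)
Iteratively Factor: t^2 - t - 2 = (t + 1)*(t - 2)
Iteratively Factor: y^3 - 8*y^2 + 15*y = (y)*(y^2 - 8*y + 15) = y*(y - 3)*(y - 5)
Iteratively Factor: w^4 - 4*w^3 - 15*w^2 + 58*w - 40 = (w - 1)*(w^3 - 3*w^2 - 18*w + 40) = (w - 2)*(w - 1)*(w^2 - w - 20) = (w - 5)*(w - 2)*(w - 1)*(w + 4)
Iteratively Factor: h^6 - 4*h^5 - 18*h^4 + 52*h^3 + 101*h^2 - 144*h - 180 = (h - 5)*(h^5 + h^4 - 13*h^3 - 13*h^2 + 36*h + 36) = (h - 5)*(h - 3)*(h^4 + 4*h^3 - h^2 - 16*h - 12) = (h - 5)*(h - 3)*(h - 2)*(h^3 + 6*h^2 + 11*h + 6) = (h - 5)*(h - 3)*(h - 2)*(h + 3)*(h^2 + 3*h + 2) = (h - 5)*(h - 3)*(h - 2)*(h + 1)*(h + 3)*(h + 2)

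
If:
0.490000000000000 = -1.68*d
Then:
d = -0.29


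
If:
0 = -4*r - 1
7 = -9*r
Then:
No Solution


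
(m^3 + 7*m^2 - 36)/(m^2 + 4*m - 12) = m + 3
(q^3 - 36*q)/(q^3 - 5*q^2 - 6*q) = (q + 6)/(q + 1)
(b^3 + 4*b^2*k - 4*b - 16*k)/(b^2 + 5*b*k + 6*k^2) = (b^3 + 4*b^2*k - 4*b - 16*k)/(b^2 + 5*b*k + 6*k^2)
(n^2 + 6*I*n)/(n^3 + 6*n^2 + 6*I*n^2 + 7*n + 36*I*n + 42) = n*(n + 6*I)/(n^3 + 6*n^2*(1 + I) + n*(7 + 36*I) + 42)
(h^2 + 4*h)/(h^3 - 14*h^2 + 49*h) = (h + 4)/(h^2 - 14*h + 49)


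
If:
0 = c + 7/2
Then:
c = -7/2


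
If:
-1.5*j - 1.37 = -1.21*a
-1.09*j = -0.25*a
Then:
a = 1.58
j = 0.36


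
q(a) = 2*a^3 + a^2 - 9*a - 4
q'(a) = 6*a^2 + 2*a - 9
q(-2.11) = 0.65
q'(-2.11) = 13.49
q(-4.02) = -81.59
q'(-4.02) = 79.92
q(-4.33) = -108.65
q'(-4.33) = 94.83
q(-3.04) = -23.59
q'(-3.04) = 40.37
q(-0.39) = -0.46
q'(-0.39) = -8.87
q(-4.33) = -108.65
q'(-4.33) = 94.83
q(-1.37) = 5.06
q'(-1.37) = -0.48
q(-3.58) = -50.73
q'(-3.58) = 60.74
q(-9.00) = -1300.00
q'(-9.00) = 459.00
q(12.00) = 3488.00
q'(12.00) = 879.00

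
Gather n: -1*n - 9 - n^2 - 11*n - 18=-n^2 - 12*n - 27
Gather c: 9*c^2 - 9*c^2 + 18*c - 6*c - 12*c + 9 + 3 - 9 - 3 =0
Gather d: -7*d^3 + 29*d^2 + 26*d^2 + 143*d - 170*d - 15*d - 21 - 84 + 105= -7*d^3 + 55*d^2 - 42*d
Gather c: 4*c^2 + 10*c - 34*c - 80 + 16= 4*c^2 - 24*c - 64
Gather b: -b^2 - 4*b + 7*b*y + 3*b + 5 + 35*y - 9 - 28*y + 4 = -b^2 + b*(7*y - 1) + 7*y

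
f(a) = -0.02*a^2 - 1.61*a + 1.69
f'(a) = -0.04*a - 1.61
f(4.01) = -5.09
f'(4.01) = -1.77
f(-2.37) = 5.39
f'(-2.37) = -1.52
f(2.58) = -2.60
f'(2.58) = -1.71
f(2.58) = -2.60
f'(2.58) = -1.71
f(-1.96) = 4.77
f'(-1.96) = -1.53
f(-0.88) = 3.09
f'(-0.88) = -1.57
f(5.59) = -7.93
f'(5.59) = -1.83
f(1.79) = -1.26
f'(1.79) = -1.68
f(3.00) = -3.32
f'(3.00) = -1.73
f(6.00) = -8.69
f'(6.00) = -1.85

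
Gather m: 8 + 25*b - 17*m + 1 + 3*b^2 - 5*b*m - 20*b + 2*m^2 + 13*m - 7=3*b^2 + 5*b + 2*m^2 + m*(-5*b - 4) + 2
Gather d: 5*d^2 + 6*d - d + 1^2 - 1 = 5*d^2 + 5*d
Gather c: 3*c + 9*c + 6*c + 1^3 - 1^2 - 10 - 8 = 18*c - 18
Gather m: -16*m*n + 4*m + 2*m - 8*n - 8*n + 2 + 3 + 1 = m*(6 - 16*n) - 16*n + 6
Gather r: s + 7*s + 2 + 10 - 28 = 8*s - 16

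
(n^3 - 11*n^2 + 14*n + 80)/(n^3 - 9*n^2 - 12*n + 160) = (n + 2)/(n + 4)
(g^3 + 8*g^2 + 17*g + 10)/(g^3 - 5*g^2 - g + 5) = (g^2 + 7*g + 10)/(g^2 - 6*g + 5)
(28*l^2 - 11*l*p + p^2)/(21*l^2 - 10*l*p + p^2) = (-4*l + p)/(-3*l + p)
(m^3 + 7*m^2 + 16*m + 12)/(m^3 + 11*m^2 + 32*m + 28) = (m + 3)/(m + 7)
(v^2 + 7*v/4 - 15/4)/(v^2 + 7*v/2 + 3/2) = (4*v - 5)/(2*(2*v + 1))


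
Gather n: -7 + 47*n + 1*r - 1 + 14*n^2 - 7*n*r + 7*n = 14*n^2 + n*(54 - 7*r) + r - 8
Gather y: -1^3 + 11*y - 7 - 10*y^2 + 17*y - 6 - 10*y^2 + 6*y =-20*y^2 + 34*y - 14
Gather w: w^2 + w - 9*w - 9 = w^2 - 8*w - 9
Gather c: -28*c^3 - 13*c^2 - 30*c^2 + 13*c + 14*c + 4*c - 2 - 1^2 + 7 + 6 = -28*c^3 - 43*c^2 + 31*c + 10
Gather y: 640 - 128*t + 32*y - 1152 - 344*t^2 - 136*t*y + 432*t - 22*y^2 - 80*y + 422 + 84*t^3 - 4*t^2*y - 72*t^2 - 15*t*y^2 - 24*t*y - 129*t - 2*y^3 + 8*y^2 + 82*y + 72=84*t^3 - 416*t^2 + 175*t - 2*y^3 + y^2*(-15*t - 14) + y*(-4*t^2 - 160*t + 34) - 18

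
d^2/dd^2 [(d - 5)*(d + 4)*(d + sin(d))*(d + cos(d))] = -sqrt(2)*d^3*sin(d + pi/4) - 5*d^2*sin(d) - 2*d^2*sin(2*d) + 7*d^2*cos(d) + 12*d^2 + 30*d*sin(d) + 2*d*sin(2*d) + 22*d*cos(d) + 4*d*cos(2*d) - 6*d + 38*sin(d) + 41*sin(2*d) - 42*cos(d) - 2*cos(2*d) - 40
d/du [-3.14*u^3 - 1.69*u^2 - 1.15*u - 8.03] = -9.42*u^2 - 3.38*u - 1.15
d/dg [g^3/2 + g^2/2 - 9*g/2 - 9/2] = 3*g^2/2 + g - 9/2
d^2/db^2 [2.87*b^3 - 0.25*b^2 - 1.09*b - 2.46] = 17.22*b - 0.5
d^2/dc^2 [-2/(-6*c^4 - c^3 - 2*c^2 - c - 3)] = 4*(-(36*c^2 + 3*c + 2)*(6*c^4 + c^3 + 2*c^2 + c + 3) + (24*c^3 + 3*c^2 + 4*c + 1)^2)/(6*c^4 + c^3 + 2*c^2 + c + 3)^3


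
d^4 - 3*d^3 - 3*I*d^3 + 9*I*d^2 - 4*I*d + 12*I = (d - 3)*(d - 2*I)^2*(d + I)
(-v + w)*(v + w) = -v^2 + w^2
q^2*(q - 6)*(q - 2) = q^4 - 8*q^3 + 12*q^2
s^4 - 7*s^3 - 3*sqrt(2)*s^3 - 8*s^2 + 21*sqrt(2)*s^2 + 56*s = s*(s - 7)*(s - 4*sqrt(2))*(s + sqrt(2))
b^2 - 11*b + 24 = (b - 8)*(b - 3)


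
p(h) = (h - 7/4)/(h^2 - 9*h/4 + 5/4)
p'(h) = (9/4 - 2*h)*(h - 7/4)/(h^2 - 9*h/4 + 5/4)^2 + 1/(h^2 - 9*h/4 + 5/4) = (-16*h^2 + 56*h - 43)/(16*h^4 - 72*h^3 + 121*h^2 - 90*h + 25)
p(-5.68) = -0.16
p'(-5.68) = -0.03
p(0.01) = -1.42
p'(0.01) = -1.76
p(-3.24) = -0.26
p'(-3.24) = -0.07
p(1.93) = 0.28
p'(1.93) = 0.86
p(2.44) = 0.40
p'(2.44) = -0.03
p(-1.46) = -0.48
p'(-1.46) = -0.22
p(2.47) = 0.40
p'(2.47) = -0.04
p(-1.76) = -0.42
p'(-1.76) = -0.17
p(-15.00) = -0.06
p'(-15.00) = 0.00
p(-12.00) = -0.08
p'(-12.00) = -0.00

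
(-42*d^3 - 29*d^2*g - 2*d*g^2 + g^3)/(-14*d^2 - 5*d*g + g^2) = 3*d + g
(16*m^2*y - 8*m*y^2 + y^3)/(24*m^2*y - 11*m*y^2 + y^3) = (16*m^2 - 8*m*y + y^2)/(24*m^2 - 11*m*y + y^2)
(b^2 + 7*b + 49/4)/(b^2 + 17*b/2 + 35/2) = (b + 7/2)/(b + 5)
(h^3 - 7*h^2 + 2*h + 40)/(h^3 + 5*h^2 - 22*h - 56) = (h - 5)/(h + 7)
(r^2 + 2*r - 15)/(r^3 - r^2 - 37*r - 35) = (r - 3)/(r^2 - 6*r - 7)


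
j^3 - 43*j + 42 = (j - 6)*(j - 1)*(j + 7)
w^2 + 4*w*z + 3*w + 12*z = (w + 3)*(w + 4*z)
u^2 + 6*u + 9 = (u + 3)^2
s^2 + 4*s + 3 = (s + 1)*(s + 3)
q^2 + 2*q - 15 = (q - 3)*(q + 5)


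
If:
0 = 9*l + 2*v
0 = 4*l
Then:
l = 0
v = 0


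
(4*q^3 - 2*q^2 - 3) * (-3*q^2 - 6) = -12*q^5 + 6*q^4 - 24*q^3 + 21*q^2 + 18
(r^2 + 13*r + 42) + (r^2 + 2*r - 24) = 2*r^2 + 15*r + 18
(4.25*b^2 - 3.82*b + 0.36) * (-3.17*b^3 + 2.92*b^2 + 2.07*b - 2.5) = -13.4725*b^5 + 24.5194*b^4 - 3.4981*b^3 - 17.4812*b^2 + 10.2952*b - 0.9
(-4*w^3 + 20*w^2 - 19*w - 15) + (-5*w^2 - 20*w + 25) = -4*w^3 + 15*w^2 - 39*w + 10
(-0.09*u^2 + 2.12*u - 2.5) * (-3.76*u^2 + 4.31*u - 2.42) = 0.3384*u^4 - 8.3591*u^3 + 18.755*u^2 - 15.9054*u + 6.05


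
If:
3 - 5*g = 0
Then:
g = 3/5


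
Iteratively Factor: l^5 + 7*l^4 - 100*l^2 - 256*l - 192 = (l + 2)*(l^4 + 5*l^3 - 10*l^2 - 80*l - 96) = (l - 4)*(l + 2)*(l^3 + 9*l^2 + 26*l + 24) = (l - 4)*(l + 2)*(l + 4)*(l^2 + 5*l + 6) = (l - 4)*(l + 2)*(l + 3)*(l + 4)*(l + 2)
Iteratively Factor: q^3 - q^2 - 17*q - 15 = (q + 1)*(q^2 - 2*q - 15) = (q + 1)*(q + 3)*(q - 5)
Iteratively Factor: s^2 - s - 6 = (s - 3)*(s + 2)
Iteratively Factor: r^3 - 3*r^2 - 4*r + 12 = (r - 2)*(r^2 - r - 6) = (r - 2)*(r + 2)*(r - 3)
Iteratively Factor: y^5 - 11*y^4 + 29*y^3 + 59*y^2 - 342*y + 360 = (y - 3)*(y^4 - 8*y^3 + 5*y^2 + 74*y - 120) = (y - 5)*(y - 3)*(y^3 - 3*y^2 - 10*y + 24) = (y - 5)*(y - 4)*(y - 3)*(y^2 + y - 6) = (y - 5)*(y - 4)*(y - 3)*(y - 2)*(y + 3)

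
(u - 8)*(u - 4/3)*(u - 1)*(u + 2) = u^4 - 25*u^3/3 - 2*u^2/3 + 88*u/3 - 64/3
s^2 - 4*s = s*(s - 4)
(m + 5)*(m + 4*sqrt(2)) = m^2 + 5*m + 4*sqrt(2)*m + 20*sqrt(2)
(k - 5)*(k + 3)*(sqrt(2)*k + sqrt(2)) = sqrt(2)*k^3 - sqrt(2)*k^2 - 17*sqrt(2)*k - 15*sqrt(2)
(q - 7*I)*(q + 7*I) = q^2 + 49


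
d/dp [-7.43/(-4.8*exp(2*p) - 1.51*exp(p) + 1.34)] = (-71.328*exp(p) - 11.2193)*exp(p)/(4.8*exp(2*p) + 1.51*exp(p) - 1.34)^2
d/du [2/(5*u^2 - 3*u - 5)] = 2*(3 - 10*u)/(-5*u^2 + 3*u + 5)^2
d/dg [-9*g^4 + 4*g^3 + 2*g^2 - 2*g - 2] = -36*g^3 + 12*g^2 + 4*g - 2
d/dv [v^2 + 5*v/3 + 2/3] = 2*v + 5/3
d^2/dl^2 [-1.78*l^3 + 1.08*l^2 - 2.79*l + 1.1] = 2.16 - 10.68*l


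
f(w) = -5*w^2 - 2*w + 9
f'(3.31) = -35.10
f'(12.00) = -122.00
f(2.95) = -40.41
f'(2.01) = -22.10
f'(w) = -10*w - 2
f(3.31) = -52.40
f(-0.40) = 9.00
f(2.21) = -19.84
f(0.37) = 7.58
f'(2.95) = -31.50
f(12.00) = -735.00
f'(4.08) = -42.80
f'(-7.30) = 71.00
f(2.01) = -15.22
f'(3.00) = -32.00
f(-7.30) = -242.85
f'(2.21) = -24.10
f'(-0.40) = 2.00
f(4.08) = -82.39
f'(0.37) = -5.70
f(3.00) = -42.00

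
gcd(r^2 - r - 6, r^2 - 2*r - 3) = r - 3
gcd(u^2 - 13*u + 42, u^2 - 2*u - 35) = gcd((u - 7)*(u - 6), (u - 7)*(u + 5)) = u - 7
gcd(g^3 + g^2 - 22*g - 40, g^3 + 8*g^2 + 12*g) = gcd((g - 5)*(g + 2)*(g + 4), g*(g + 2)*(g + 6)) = g + 2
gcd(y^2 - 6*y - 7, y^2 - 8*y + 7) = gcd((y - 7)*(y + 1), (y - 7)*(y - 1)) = y - 7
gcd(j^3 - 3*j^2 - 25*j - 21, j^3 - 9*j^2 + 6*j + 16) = j + 1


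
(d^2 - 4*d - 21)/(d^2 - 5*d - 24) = (d - 7)/(d - 8)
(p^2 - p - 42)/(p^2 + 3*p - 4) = (p^2 - p - 42)/(p^2 + 3*p - 4)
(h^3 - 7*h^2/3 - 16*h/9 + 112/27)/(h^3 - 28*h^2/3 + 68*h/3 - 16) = (h^2 - h - 28/9)/(h^2 - 8*h + 12)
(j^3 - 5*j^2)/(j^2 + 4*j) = j*(j - 5)/(j + 4)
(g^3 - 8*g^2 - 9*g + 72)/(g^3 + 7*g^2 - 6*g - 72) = (g^2 - 5*g - 24)/(g^2 + 10*g + 24)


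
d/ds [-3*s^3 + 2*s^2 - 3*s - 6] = -9*s^2 + 4*s - 3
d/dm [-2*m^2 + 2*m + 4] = 2 - 4*m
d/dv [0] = 0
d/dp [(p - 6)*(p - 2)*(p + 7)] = 3*p^2 - 2*p - 44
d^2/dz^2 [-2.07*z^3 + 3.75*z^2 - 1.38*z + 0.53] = 7.5 - 12.42*z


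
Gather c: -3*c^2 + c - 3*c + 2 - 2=-3*c^2 - 2*c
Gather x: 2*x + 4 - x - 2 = x + 2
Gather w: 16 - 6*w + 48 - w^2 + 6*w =64 - w^2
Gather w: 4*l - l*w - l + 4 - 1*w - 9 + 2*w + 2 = 3*l + w*(1 - l) - 3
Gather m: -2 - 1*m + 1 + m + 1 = 0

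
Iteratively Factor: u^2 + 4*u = (u)*(u + 4)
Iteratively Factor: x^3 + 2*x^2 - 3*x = (x)*(x^2 + 2*x - 3) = x*(x - 1)*(x + 3)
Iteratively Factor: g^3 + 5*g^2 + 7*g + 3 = (g + 3)*(g^2 + 2*g + 1) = (g + 1)*(g + 3)*(g + 1)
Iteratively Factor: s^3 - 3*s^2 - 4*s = (s)*(s^2 - 3*s - 4) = s*(s + 1)*(s - 4)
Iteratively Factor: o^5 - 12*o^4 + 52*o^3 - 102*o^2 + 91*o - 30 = (o - 2)*(o^4 - 10*o^3 + 32*o^2 - 38*o + 15) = (o - 5)*(o - 2)*(o^3 - 5*o^2 + 7*o - 3) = (o - 5)*(o - 2)*(o - 1)*(o^2 - 4*o + 3) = (o - 5)*(o - 2)*(o - 1)^2*(o - 3)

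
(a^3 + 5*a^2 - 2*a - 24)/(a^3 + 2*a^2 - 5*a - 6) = (a + 4)/(a + 1)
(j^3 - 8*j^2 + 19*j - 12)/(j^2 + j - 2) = (j^2 - 7*j + 12)/(j + 2)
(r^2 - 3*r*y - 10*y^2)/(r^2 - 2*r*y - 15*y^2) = (r + 2*y)/(r + 3*y)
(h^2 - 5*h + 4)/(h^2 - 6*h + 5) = (h - 4)/(h - 5)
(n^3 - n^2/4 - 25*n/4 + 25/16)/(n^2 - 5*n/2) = n + 9/4 - 5/(8*n)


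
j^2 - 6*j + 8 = (j - 4)*(j - 2)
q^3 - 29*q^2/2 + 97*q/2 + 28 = (q - 8)*(q - 7)*(q + 1/2)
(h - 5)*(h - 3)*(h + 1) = h^3 - 7*h^2 + 7*h + 15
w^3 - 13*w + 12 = (w - 3)*(w - 1)*(w + 4)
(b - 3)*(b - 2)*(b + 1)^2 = b^4 - 3*b^3 - 3*b^2 + 7*b + 6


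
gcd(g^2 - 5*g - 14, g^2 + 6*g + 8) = g + 2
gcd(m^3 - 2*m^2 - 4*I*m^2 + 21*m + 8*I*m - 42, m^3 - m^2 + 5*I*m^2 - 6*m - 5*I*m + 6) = m + 3*I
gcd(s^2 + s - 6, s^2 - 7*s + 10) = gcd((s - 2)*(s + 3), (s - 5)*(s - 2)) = s - 2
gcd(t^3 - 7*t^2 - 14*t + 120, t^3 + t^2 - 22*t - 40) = t^2 - t - 20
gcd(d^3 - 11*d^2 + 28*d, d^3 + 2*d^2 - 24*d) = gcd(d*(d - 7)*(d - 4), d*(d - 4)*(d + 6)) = d^2 - 4*d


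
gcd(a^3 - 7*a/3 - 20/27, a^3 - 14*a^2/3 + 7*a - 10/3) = a - 5/3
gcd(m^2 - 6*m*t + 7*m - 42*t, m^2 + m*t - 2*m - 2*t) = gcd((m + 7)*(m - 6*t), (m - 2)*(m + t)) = 1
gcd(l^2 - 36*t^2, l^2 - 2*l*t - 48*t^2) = l + 6*t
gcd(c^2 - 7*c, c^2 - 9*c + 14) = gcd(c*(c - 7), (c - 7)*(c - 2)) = c - 7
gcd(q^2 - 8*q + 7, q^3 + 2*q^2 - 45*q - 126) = q - 7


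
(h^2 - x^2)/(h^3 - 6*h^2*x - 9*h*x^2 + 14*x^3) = (-h - x)/(-h^2 + 5*h*x + 14*x^2)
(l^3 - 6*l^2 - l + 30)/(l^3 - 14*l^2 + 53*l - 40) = (l^2 - l - 6)/(l^2 - 9*l + 8)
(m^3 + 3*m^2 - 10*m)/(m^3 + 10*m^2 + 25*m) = (m - 2)/(m + 5)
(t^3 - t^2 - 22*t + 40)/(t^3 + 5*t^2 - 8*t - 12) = (t^2 + t - 20)/(t^2 + 7*t + 6)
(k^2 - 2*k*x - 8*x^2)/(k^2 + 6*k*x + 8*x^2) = (k - 4*x)/(k + 4*x)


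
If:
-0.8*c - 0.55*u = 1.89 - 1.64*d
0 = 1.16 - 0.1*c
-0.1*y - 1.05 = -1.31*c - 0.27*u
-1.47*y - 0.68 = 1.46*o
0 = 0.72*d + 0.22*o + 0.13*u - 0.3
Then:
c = 11.60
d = -32.90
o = 179.01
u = -118.41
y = -178.25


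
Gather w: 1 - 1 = 0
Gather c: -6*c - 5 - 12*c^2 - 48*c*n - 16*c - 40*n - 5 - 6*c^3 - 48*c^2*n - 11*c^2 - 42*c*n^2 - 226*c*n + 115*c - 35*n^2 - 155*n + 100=-6*c^3 + c^2*(-48*n - 23) + c*(-42*n^2 - 274*n + 93) - 35*n^2 - 195*n + 90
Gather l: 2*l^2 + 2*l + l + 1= 2*l^2 + 3*l + 1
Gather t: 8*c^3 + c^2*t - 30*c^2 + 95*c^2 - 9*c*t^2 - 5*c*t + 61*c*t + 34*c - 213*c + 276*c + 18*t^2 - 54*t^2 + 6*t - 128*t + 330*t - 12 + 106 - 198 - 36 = 8*c^3 + 65*c^2 + 97*c + t^2*(-9*c - 36) + t*(c^2 + 56*c + 208) - 140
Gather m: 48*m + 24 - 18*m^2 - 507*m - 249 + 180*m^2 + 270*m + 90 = 162*m^2 - 189*m - 135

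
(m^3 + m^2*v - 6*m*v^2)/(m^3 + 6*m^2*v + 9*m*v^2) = (m - 2*v)/(m + 3*v)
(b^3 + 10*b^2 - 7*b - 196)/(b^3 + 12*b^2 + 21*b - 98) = (b - 4)/(b - 2)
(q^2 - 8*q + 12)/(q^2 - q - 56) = (-q^2 + 8*q - 12)/(-q^2 + q + 56)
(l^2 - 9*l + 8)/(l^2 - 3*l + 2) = (l - 8)/(l - 2)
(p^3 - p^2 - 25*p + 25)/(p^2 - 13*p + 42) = (p^3 - p^2 - 25*p + 25)/(p^2 - 13*p + 42)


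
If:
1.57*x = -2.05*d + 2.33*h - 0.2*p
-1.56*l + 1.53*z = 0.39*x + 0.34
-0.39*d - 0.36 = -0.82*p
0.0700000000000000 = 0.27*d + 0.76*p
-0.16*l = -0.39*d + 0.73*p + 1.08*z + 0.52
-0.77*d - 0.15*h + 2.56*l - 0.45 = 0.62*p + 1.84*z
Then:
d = -0.42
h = -1.50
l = -0.50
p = 0.24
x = -1.71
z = -0.72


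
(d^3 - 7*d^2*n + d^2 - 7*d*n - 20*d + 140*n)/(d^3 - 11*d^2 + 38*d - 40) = (d^2 - 7*d*n + 5*d - 35*n)/(d^2 - 7*d + 10)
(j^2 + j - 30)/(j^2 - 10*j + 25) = (j + 6)/(j - 5)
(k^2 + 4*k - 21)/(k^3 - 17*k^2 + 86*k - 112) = (k^2 + 4*k - 21)/(k^3 - 17*k^2 + 86*k - 112)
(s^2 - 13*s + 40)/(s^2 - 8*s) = (s - 5)/s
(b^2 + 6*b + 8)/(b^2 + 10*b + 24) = (b + 2)/(b + 6)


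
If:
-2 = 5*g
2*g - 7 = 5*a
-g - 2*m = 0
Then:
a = -39/25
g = -2/5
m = 1/5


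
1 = 1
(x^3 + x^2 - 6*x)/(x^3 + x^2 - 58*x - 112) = x*(x^2 + x - 6)/(x^3 + x^2 - 58*x - 112)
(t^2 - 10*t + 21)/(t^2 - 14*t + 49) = (t - 3)/(t - 7)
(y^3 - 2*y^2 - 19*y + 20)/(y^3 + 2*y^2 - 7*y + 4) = (y - 5)/(y - 1)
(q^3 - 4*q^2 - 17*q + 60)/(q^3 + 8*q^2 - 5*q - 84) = (q - 5)/(q + 7)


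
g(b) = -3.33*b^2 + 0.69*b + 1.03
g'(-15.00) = 100.59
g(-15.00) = -758.57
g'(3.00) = -19.29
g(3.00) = -26.87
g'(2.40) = -15.29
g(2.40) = -16.49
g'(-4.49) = 30.59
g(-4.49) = -69.20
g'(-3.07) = 21.14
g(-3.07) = -32.47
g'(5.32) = -34.74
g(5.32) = -89.55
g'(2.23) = -14.16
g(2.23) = -13.99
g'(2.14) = -13.56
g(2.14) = -12.74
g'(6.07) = -39.74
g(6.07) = -117.48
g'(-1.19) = 8.62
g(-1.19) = -4.51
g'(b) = 0.69 - 6.66*b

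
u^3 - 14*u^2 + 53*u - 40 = (u - 8)*(u - 5)*(u - 1)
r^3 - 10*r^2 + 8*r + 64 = (r - 8)*(r - 4)*(r + 2)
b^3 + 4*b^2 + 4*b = b*(b + 2)^2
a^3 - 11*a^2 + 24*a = a*(a - 8)*(a - 3)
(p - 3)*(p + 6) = p^2 + 3*p - 18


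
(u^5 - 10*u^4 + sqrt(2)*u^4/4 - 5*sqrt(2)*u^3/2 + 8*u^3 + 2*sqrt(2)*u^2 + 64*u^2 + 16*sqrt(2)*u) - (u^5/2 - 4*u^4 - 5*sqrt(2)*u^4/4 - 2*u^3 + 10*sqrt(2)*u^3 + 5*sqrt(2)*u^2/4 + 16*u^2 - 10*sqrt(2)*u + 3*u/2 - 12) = u^5/2 - 6*u^4 + 3*sqrt(2)*u^4/2 - 25*sqrt(2)*u^3/2 + 10*u^3 + 3*sqrt(2)*u^2/4 + 48*u^2 - 3*u/2 + 26*sqrt(2)*u + 12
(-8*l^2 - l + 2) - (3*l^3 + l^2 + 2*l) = -3*l^3 - 9*l^2 - 3*l + 2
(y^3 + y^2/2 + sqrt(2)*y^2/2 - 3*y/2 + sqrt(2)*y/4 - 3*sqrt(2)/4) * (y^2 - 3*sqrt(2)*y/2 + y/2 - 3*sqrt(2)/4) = y^5 - sqrt(2)*y^4 + y^4 - 11*y^3/4 - sqrt(2)*y^3 - 9*y^2/4 + 5*sqrt(2)*y^2/4 + 3*sqrt(2)*y/4 + 15*y/8 + 9/8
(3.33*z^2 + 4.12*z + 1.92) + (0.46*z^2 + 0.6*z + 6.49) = 3.79*z^2 + 4.72*z + 8.41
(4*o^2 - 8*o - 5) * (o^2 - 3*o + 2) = 4*o^4 - 20*o^3 + 27*o^2 - o - 10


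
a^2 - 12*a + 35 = (a - 7)*(a - 5)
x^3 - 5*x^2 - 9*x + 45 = (x - 5)*(x - 3)*(x + 3)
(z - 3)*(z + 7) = z^2 + 4*z - 21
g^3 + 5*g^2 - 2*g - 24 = (g - 2)*(g + 3)*(g + 4)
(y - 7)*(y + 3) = y^2 - 4*y - 21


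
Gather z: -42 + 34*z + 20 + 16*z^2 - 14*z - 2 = 16*z^2 + 20*z - 24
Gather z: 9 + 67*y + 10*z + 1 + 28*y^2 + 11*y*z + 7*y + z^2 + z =28*y^2 + 74*y + z^2 + z*(11*y + 11) + 10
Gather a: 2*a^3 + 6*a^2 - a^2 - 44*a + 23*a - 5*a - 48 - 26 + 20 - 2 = 2*a^3 + 5*a^2 - 26*a - 56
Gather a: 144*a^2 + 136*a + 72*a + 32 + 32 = 144*a^2 + 208*a + 64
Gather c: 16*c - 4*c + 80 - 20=12*c + 60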